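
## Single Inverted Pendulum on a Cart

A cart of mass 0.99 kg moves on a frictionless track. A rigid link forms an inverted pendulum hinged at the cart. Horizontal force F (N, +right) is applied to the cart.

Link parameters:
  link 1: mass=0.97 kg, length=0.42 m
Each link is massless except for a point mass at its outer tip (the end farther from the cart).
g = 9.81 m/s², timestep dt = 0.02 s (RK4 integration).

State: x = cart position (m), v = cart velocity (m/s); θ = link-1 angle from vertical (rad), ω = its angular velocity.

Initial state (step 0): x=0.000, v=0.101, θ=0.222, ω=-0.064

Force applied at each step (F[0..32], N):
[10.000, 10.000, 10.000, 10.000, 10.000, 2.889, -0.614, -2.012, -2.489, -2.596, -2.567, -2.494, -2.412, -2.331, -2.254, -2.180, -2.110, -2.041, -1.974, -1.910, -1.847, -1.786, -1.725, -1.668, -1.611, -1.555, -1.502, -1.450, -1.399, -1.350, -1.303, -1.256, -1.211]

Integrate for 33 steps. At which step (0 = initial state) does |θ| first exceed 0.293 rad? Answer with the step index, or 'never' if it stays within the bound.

apply F[0]=+10.000 → step 1: x=0.004, v=0.255, θ=0.218, ω=-0.319
apply F[1]=+10.000 → step 2: x=0.010, v=0.410, θ=0.209, ω=-0.582
apply F[2]=+10.000 → step 3: x=0.020, v=0.569, θ=0.195, ω=-0.858
apply F[3]=+10.000 → step 4: x=0.033, v=0.732, θ=0.175, ω=-1.154
apply F[4]=+10.000 → step 5: x=0.049, v=0.902, θ=0.148, ω=-1.477
apply F[5]=+2.889 → step 6: x=0.068, v=0.937, θ=0.119, ω=-1.497
apply F[6]=-0.614 → step 7: x=0.086, v=0.906, θ=0.090, ω=-1.377
apply F[7]=-2.012 → step 8: x=0.104, v=0.852, θ=0.064, ω=-1.213
apply F[8]=-2.489 → step 9: x=0.120, v=0.793, θ=0.042, ω=-1.046
apply F[9]=-2.596 → step 10: x=0.135, v=0.735, θ=0.022, ω=-0.893
apply F[10]=-2.567 → step 11: x=0.150, v=0.680, θ=0.006, ω=-0.757
apply F[11]=-2.494 → step 12: x=0.163, v=0.630, θ=-0.008, ω=-0.638
apply F[12]=-2.412 → step 13: x=0.175, v=0.584, θ=-0.020, ω=-0.535
apply F[13]=-2.331 → step 14: x=0.186, v=0.542, θ=-0.030, ω=-0.446
apply F[14]=-2.254 → step 15: x=0.197, v=0.503, θ=-0.038, ω=-0.369
apply F[15]=-2.180 → step 16: x=0.206, v=0.467, θ=-0.044, ω=-0.302
apply F[16]=-2.110 → step 17: x=0.215, v=0.433, θ=-0.050, ω=-0.245
apply F[17]=-2.041 → step 18: x=0.224, v=0.402, θ=-0.054, ω=-0.195
apply F[18]=-1.974 → step 19: x=0.231, v=0.373, θ=-0.058, ω=-0.152
apply F[19]=-1.910 → step 20: x=0.238, v=0.346, θ=-0.060, ω=-0.115
apply F[20]=-1.847 → step 21: x=0.245, v=0.320, θ=-0.062, ω=-0.084
apply F[21]=-1.786 → step 22: x=0.251, v=0.296, θ=-0.064, ω=-0.057
apply F[22]=-1.725 → step 23: x=0.257, v=0.274, θ=-0.065, ω=-0.033
apply F[23]=-1.668 → step 24: x=0.262, v=0.253, θ=-0.065, ω=-0.013
apply F[24]=-1.611 → step 25: x=0.267, v=0.233, θ=-0.065, ω=0.003
apply F[25]=-1.555 → step 26: x=0.272, v=0.214, θ=-0.065, ω=0.018
apply F[26]=-1.502 → step 27: x=0.276, v=0.196, θ=-0.065, ω=0.030
apply F[27]=-1.450 → step 28: x=0.279, v=0.179, θ=-0.064, ω=0.040
apply F[28]=-1.399 → step 29: x=0.283, v=0.163, θ=-0.063, ω=0.048
apply F[29]=-1.350 → step 30: x=0.286, v=0.148, θ=-0.062, ω=0.055
apply F[30]=-1.303 → step 31: x=0.289, v=0.134, θ=-0.061, ω=0.061
apply F[31]=-1.256 → step 32: x=0.291, v=0.120, θ=-0.060, ω=0.066
apply F[32]=-1.211 → step 33: x=0.294, v=0.107, θ=-0.058, ω=0.069
max |θ| = 0.222 ≤ 0.293 over all 34 states.

Answer: never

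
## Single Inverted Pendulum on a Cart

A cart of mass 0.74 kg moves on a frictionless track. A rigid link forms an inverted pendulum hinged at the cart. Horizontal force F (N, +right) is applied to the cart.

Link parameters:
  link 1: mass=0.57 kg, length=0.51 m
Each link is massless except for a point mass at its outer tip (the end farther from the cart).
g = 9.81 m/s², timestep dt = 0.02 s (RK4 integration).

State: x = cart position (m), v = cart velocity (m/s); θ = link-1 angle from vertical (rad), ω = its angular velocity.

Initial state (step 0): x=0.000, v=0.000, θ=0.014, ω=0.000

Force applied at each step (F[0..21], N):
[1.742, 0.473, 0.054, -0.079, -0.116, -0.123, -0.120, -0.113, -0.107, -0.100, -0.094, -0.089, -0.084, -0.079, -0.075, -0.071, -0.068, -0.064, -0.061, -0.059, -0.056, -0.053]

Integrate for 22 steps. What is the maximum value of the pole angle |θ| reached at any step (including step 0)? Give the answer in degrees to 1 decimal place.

Answer: 0.8°

Derivation:
apply F[0]=+1.742 → step 1: x=0.000, v=0.045, θ=0.013, ω=-0.083
apply F[1]=+0.473 → step 2: x=0.001, v=0.056, θ=0.011, ω=-0.100
apply F[2]=+0.054 → step 3: x=0.003, v=0.056, θ=0.009, ω=-0.095
apply F[3]=-0.079 → step 4: x=0.004, v=0.052, θ=0.008, ω=-0.085
apply F[4]=-0.116 → step 5: x=0.005, v=0.048, θ=0.006, ω=-0.075
apply F[5]=-0.123 → step 6: x=0.006, v=0.044, θ=0.005, ω=-0.065
apply F[6]=-0.120 → step 7: x=0.006, v=0.040, θ=0.003, ω=-0.056
apply F[7]=-0.113 → step 8: x=0.007, v=0.037, θ=0.002, ω=-0.048
apply F[8]=-0.107 → step 9: x=0.008, v=0.034, θ=0.001, ω=-0.041
apply F[9]=-0.100 → step 10: x=0.009, v=0.031, θ=0.001, ω=-0.035
apply F[10]=-0.094 → step 11: x=0.009, v=0.028, θ=0.000, ω=-0.029
apply F[11]=-0.089 → step 12: x=0.010, v=0.026, θ=-0.000, ω=-0.025
apply F[12]=-0.084 → step 13: x=0.010, v=0.024, θ=-0.001, ω=-0.021
apply F[13]=-0.079 → step 14: x=0.011, v=0.022, θ=-0.001, ω=-0.017
apply F[14]=-0.075 → step 15: x=0.011, v=0.020, θ=-0.002, ω=-0.014
apply F[15]=-0.071 → step 16: x=0.011, v=0.018, θ=-0.002, ω=-0.012
apply F[16]=-0.068 → step 17: x=0.012, v=0.017, θ=-0.002, ω=-0.009
apply F[17]=-0.064 → step 18: x=0.012, v=0.015, θ=-0.002, ω=-0.008
apply F[18]=-0.061 → step 19: x=0.012, v=0.014, θ=-0.002, ω=-0.006
apply F[19]=-0.059 → step 20: x=0.013, v=0.013, θ=-0.002, ω=-0.004
apply F[20]=-0.056 → step 21: x=0.013, v=0.012, θ=-0.003, ω=-0.003
apply F[21]=-0.053 → step 22: x=0.013, v=0.011, θ=-0.003, ω=-0.002
Max |angle| over trajectory = 0.014 rad = 0.8°.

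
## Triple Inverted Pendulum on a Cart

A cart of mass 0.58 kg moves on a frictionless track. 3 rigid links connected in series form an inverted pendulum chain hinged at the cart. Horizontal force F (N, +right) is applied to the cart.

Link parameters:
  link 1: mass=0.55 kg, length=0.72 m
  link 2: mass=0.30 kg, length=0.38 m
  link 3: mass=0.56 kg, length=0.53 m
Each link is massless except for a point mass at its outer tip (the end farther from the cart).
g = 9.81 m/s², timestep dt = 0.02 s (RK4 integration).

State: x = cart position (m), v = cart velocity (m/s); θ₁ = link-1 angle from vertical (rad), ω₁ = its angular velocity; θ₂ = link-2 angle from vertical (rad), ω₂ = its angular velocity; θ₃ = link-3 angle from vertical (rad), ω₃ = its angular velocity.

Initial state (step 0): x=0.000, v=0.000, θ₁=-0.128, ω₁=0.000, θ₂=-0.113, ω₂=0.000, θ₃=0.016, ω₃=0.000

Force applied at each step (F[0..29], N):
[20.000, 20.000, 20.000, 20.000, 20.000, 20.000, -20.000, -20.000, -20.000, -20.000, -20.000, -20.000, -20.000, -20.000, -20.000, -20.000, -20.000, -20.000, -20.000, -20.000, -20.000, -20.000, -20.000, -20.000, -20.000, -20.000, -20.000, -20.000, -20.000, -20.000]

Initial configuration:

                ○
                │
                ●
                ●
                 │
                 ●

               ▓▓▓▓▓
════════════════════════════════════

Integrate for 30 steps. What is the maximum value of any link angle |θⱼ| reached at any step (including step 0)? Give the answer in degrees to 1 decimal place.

apply F[0]=+20.000 → step 1: x=0.007, v=0.719, θ₁=-0.138, ω₁=-1.030, θ₂=-0.113, ω₂=-0.047, θ₃=0.017, ω₃=0.064
apply F[1]=+20.000 → step 2: x=0.029, v=1.427, θ₁=-0.169, ω₁=-2.046, θ₂=-0.115, ω₂=-0.066, θ₃=0.018, ω₃=0.099
apply F[2]=+20.000 → step 3: x=0.064, v=2.102, θ₁=-0.220, ω₁=-3.013, θ₂=-0.116, ω₂=-0.065, θ₃=0.020, ω₃=0.078
apply F[3]=+20.000 → step 4: x=0.112, v=2.712, θ₁=-0.289, ω₁=-3.864, θ₂=-0.118, ω₂=-0.103, θ₃=0.021, ω₃=-0.015
apply F[4]=+20.000 → step 5: x=0.172, v=3.229, θ₁=-0.373, ω₁=-4.535, θ₂=-0.121, ω₂=-0.272, θ₃=0.019, ω₃=-0.173
apply F[5]=+20.000 → step 6: x=0.241, v=3.643, θ₁=-0.469, ω₁=-5.005, θ₂=-0.130, ω₂=-0.638, θ₃=0.014, ω₃=-0.373
apply F[6]=-20.000 → step 7: x=0.308, v=3.075, θ₁=-0.564, ω₁=-4.526, θ₂=-0.141, ω₂=-0.448, θ₃=0.007, ω₃=-0.302
apply F[7]=-20.000 → step 8: x=0.364, v=2.568, θ₁=-0.651, ω₁=-4.216, θ₂=-0.147, ω₂=-0.133, θ₃=0.002, ω₃=-0.209
apply F[8]=-20.000 → step 9: x=0.411, v=2.100, θ₁=-0.733, ω₁=-4.025, θ₂=-0.146, ω₂=0.281, θ₃=-0.001, ω₃=-0.114
apply F[9]=-20.000 → step 10: x=0.448, v=1.654, θ₁=-0.813, ω₁=-3.918, θ₂=-0.135, ω₂=0.777, θ₃=-0.003, ω₃=-0.029
apply F[10]=-20.000 → step 11: x=0.477, v=1.218, θ₁=-0.890, ω₁=-3.867, θ₂=-0.114, ω₂=1.339, θ₃=-0.003, ω₃=0.037
apply F[11]=-20.000 → step 12: x=0.497, v=0.783, θ₁=-0.968, ω₁=-3.851, θ₂=-0.081, ω₂=1.952, θ₃=-0.001, ω₃=0.078
apply F[12]=-20.000 → step 13: x=0.508, v=0.344, θ₁=-1.045, ω₁=-3.853, θ₂=-0.036, ω₂=2.604, θ₃=0.000, ω₃=0.097
apply F[13]=-20.000 → step 14: x=0.511, v=-0.100, θ₁=-1.122, ω₁=-3.858, θ₂=0.023, ω₂=3.278, θ₃=0.002, ω₃=0.099
apply F[14]=-20.000 → step 15: x=0.504, v=-0.550, θ₁=-1.199, ω₁=-3.855, θ₂=0.096, ω₂=3.958, θ₃=0.004, ω₃=0.100
apply F[15]=-20.000 → step 16: x=0.489, v=-1.001, θ₁=-1.276, ω₁=-3.835, θ₂=0.181, ω₂=4.623, θ₃=0.006, ω₃=0.126
apply F[16]=-20.000 → step 17: x=0.464, v=-1.445, θ₁=-1.352, ω₁=-3.796, θ₂=0.280, ω₂=5.254, θ₃=0.010, ω₃=0.207
apply F[17]=-20.000 → step 18: x=0.431, v=-1.875, θ₁=-1.427, ω₁=-3.741, θ₂=0.391, ω₂=5.827, θ₃=0.015, ω₃=0.381
apply F[18]=-20.000 → step 19: x=0.390, v=-2.283, θ₁=-1.502, ω₁=-3.681, θ₂=0.513, ω₂=6.315, θ₃=0.026, ω₃=0.682
apply F[19]=-20.000 → step 20: x=0.340, v=-2.664, θ₁=-1.575, ω₁=-3.636, θ₂=0.643, ω₂=6.688, θ₃=0.044, ω₃=1.136
apply F[20]=-20.000 → step 21: x=0.283, v=-3.018, θ₁=-1.647, ω₁=-3.634, θ₂=0.779, ω₂=6.904, θ₃=0.072, ω₃=1.748
apply F[21]=-20.000 → step 22: x=0.219, v=-3.353, θ₁=-1.721, ω₁=-3.707, θ₂=0.918, ω₂=6.918, θ₃=0.115, ω₃=2.498
apply F[22]=-20.000 → step 23: x=0.149, v=-3.687, θ₁=-1.796, ω₁=-3.888, θ₂=1.054, ω₂=6.686, θ₃=0.173, ω₃=3.332
apply F[23]=-20.000 → step 24: x=0.072, v=-4.046, θ₁=-1.877, ω₁=-4.203, θ₂=1.183, ω₂=6.193, θ₃=0.248, ω₃=4.170
apply F[24]=-20.000 → step 25: x=-0.013, v=-4.461, θ₁=-1.965, ω₁=-4.664, θ₂=1.300, ω₂=5.472, θ₃=0.339, ω₃=4.925
apply F[25]=-20.000 → step 26: x=-0.107, v=-4.961, θ₁=-2.065, ω₁=-5.273, θ₂=1.402, ω₂=4.626, θ₃=0.444, ω₃=5.526
apply F[26]=-20.000 → step 27: x=-0.212, v=-5.574, θ₁=-2.177, ω₁=-6.033, θ₂=1.486, ω₂=3.824, θ₃=0.559, ω₃=5.938
apply F[27]=-20.000 → step 28: x=-0.331, v=-6.320, θ₁=-2.307, ω₁=-6.954, θ₂=1.556, ω₂=3.304, θ₃=0.680, ω₃=6.157
apply F[28]=-20.000 → step 29: x=-0.466, v=-7.217, θ₁=-2.457, ω₁=-8.063, θ₂=1.622, ω₂=3.383, θ₃=0.804, ω₃=6.206
apply F[29]=-20.000 → step 30: x=-0.621, v=-8.262, θ₁=-2.631, ω₁=-9.402, θ₂=1.698, ω₂=4.458, θ₃=0.928, ω₃=6.180
Max |angle| over trajectory = 2.631 rad = 150.7°.

Answer: 150.7°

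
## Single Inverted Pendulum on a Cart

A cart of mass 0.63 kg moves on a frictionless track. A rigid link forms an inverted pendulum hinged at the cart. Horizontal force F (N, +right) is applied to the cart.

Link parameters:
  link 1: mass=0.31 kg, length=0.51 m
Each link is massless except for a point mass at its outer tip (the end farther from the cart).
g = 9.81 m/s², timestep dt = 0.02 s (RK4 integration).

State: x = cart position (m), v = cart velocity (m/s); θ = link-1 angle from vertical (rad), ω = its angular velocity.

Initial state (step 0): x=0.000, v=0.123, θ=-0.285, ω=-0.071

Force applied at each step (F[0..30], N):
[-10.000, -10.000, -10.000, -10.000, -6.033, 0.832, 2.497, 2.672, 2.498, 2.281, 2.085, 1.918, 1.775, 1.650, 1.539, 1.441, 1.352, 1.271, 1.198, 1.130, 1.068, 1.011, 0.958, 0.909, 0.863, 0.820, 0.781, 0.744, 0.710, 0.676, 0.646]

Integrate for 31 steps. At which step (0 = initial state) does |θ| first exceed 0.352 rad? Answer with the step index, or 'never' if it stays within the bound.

Answer: never

Derivation:
apply F[0]=-10.000 → step 1: x=-0.000, v=-0.158, θ=-0.282, ω=0.349
apply F[1]=-10.000 → step 2: x=-0.006, v=-0.440, θ=-0.271, ω=0.776
apply F[2]=-10.000 → step 3: x=-0.018, v=-0.725, θ=-0.251, ω=1.217
apply F[3]=-10.000 → step 4: x=-0.035, v=-1.015, θ=-0.222, ω=1.679
apply F[4]=-6.033 → step 5: x=-0.057, v=-1.187, θ=-0.186, ω=1.931
apply F[5]=+0.832 → step 6: x=-0.081, v=-1.148, θ=-0.149, ω=1.792
apply F[6]=+2.497 → step 7: x=-0.103, v=-1.059, θ=-0.115, ω=1.568
apply F[7]=+2.672 → step 8: x=-0.123, v=-0.966, θ=-0.086, ω=1.348
apply F[8]=+2.498 → step 9: x=-0.141, v=-0.881, θ=-0.061, ω=1.153
apply F[9]=+2.281 → step 10: x=-0.158, v=-0.804, θ=-0.040, ω=0.983
apply F[10]=+2.085 → step 11: x=-0.174, v=-0.735, θ=-0.022, ω=0.836
apply F[11]=+1.918 → step 12: x=-0.188, v=-0.673, θ=-0.006, ω=0.709
apply F[12]=+1.775 → step 13: x=-0.201, v=-0.616, θ=0.007, ω=0.598
apply F[13]=+1.650 → step 14: x=-0.212, v=-0.565, θ=0.018, ω=0.503
apply F[14]=+1.539 → step 15: x=-0.223, v=-0.518, θ=0.027, ω=0.420
apply F[15]=+1.441 → step 16: x=-0.233, v=-0.476, θ=0.035, ω=0.348
apply F[16]=+1.352 → step 17: x=-0.242, v=-0.436, θ=0.041, ω=0.286
apply F[17]=+1.271 → step 18: x=-0.251, v=-0.400, θ=0.046, ω=0.232
apply F[18]=+1.198 → step 19: x=-0.258, v=-0.367, θ=0.050, ω=0.185
apply F[19]=+1.130 → step 20: x=-0.265, v=-0.336, θ=0.054, ω=0.145
apply F[20]=+1.068 → step 21: x=-0.272, v=-0.307, θ=0.056, ω=0.110
apply F[21]=+1.011 → step 22: x=-0.278, v=-0.281, θ=0.058, ω=0.080
apply F[22]=+0.958 → step 23: x=-0.283, v=-0.256, θ=0.059, ω=0.054
apply F[23]=+0.909 → step 24: x=-0.288, v=-0.233, θ=0.060, ω=0.032
apply F[24]=+0.863 → step 25: x=-0.292, v=-0.212, θ=0.061, ω=0.013
apply F[25]=+0.820 → step 26: x=-0.296, v=-0.191, θ=0.061, ω=-0.003
apply F[26]=+0.781 → step 27: x=-0.300, v=-0.173, θ=0.061, ω=-0.016
apply F[27]=+0.744 → step 28: x=-0.303, v=-0.155, θ=0.060, ω=-0.028
apply F[28]=+0.710 → step 29: x=-0.306, v=-0.138, θ=0.060, ω=-0.038
apply F[29]=+0.676 → step 30: x=-0.309, v=-0.122, θ=0.059, ω=-0.046
apply F[30]=+0.646 → step 31: x=-0.311, v=-0.107, θ=0.058, ω=-0.053
max |θ| = 0.285 ≤ 0.352 over all 32 states.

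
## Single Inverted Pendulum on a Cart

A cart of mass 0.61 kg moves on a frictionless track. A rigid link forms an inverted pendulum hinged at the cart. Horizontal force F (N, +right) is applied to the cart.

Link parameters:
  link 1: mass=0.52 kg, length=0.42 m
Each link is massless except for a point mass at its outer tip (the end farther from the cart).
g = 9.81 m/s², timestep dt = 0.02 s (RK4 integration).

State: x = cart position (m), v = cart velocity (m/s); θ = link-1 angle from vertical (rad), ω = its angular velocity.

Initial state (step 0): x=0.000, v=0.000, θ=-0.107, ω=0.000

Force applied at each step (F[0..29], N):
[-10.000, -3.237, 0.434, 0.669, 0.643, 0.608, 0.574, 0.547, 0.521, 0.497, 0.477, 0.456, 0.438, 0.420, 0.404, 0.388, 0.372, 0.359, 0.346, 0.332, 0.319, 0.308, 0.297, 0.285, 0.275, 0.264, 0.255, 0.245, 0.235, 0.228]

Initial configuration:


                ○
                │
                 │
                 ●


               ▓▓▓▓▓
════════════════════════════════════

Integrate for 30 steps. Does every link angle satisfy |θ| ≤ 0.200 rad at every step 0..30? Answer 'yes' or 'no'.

Answer: yes

Derivation:
apply F[0]=-10.000 → step 1: x=-0.003, v=-0.308, θ=-0.100, ω=0.680
apply F[1]=-3.237 → step 2: x=-0.010, v=-0.398, θ=-0.085, ω=0.851
apply F[2]=+0.434 → step 3: x=-0.018, v=-0.372, θ=-0.069, ω=0.752
apply F[3]=+0.669 → step 4: x=-0.025, v=-0.340, θ=-0.055, ω=0.647
apply F[4]=+0.643 → step 5: x=-0.031, v=-0.311, θ=-0.043, ω=0.556
apply F[5]=+0.608 → step 6: x=-0.037, v=-0.285, θ=-0.033, ω=0.476
apply F[6]=+0.574 → step 7: x=-0.043, v=-0.261, θ=-0.024, ω=0.407
apply F[7]=+0.547 → step 8: x=-0.048, v=-0.240, θ=-0.016, ω=0.347
apply F[8]=+0.521 → step 9: x=-0.052, v=-0.221, θ=-0.010, ω=0.295
apply F[9]=+0.497 → step 10: x=-0.057, v=-0.203, θ=-0.004, ω=0.250
apply F[10]=+0.477 → step 11: x=-0.061, v=-0.187, θ=0.000, ω=0.211
apply F[11]=+0.456 → step 12: x=-0.064, v=-0.173, θ=0.004, ω=0.177
apply F[12]=+0.438 → step 13: x=-0.067, v=-0.159, θ=0.007, ω=0.148
apply F[13]=+0.420 → step 14: x=-0.071, v=-0.147, θ=0.010, ω=0.123
apply F[14]=+0.404 → step 15: x=-0.073, v=-0.135, θ=0.012, ω=0.101
apply F[15]=+0.388 → step 16: x=-0.076, v=-0.125, θ=0.014, ω=0.082
apply F[16]=+0.372 → step 17: x=-0.078, v=-0.115, θ=0.016, ω=0.066
apply F[17]=+0.359 → step 18: x=-0.081, v=-0.106, θ=0.017, ω=0.052
apply F[18]=+0.346 → step 19: x=-0.083, v=-0.098, θ=0.018, ω=0.040
apply F[19]=+0.332 → step 20: x=-0.084, v=-0.090, θ=0.018, ω=0.029
apply F[20]=+0.319 → step 21: x=-0.086, v=-0.082, θ=0.019, ω=0.020
apply F[21]=+0.308 → step 22: x=-0.088, v=-0.075, θ=0.019, ω=0.013
apply F[22]=+0.297 → step 23: x=-0.089, v=-0.069, θ=0.019, ω=0.006
apply F[23]=+0.285 → step 24: x=-0.091, v=-0.063, θ=0.019, ω=0.001
apply F[24]=+0.275 → step 25: x=-0.092, v=-0.057, θ=0.019, ω=-0.004
apply F[25]=+0.264 → step 26: x=-0.093, v=-0.052, θ=0.019, ω=-0.008
apply F[26]=+0.255 → step 27: x=-0.094, v=-0.046, θ=0.019, ω=-0.011
apply F[27]=+0.245 → step 28: x=-0.095, v=-0.042, θ=0.019, ω=-0.014
apply F[28]=+0.235 → step 29: x=-0.095, v=-0.037, θ=0.018, ω=-0.016
apply F[29]=+0.228 → step 30: x=-0.096, v=-0.033, θ=0.018, ω=-0.018
Max |angle| over trajectory = 0.107 rad; bound = 0.200 → within bound.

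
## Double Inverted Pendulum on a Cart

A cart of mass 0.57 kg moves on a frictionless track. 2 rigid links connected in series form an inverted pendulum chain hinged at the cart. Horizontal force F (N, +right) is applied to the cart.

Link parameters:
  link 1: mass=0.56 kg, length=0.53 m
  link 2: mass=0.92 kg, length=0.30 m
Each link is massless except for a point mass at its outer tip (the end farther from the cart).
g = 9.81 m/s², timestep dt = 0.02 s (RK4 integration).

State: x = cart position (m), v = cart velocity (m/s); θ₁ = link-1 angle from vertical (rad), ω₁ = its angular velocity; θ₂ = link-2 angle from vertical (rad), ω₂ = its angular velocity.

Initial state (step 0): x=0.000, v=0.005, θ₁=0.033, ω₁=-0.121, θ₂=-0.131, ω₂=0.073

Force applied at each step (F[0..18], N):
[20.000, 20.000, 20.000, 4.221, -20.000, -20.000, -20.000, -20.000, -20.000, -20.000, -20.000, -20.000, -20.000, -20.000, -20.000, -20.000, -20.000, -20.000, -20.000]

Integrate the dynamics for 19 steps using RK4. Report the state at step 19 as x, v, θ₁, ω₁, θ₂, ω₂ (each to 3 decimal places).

Answer: x=-0.328, v=-5.673, θ₁=-0.031, ω₁=7.287, θ₂=0.857, ω₂=6.295

Derivation:
apply F[0]=+20.000 → step 1: x=0.007, v=0.692, θ₁=0.019, ω₁=-1.309, θ₂=-0.132, ω₂=-0.207
apply F[1]=+20.000 → step 2: x=0.028, v=1.393, θ₁=-0.020, ω₁=-2.567, θ₂=-0.139, ω₂=-0.390
apply F[2]=+20.000 → step 3: x=0.063, v=2.099, θ₁=-0.084, ω₁=-3.900, θ₂=-0.147, ω₂=-0.434
apply F[3]=+4.221 → step 4: x=0.106, v=2.246, θ₁=-0.166, ω₁=-4.221, θ₂=-0.156, ω₂=-0.437
apply F[4]=-20.000 → step 5: x=0.145, v=1.635, θ₁=-0.239, ω₁=-3.192, θ₂=-0.164, ω₂=-0.366
apply F[5]=-20.000 → step 6: x=0.172, v=1.102, θ₁=-0.295, ω₁=-2.397, θ₂=-0.169, ω₂=-0.147
apply F[6]=-20.000 → step 7: x=0.189, v=0.625, θ₁=-0.336, ω₁=-1.783, θ₂=-0.169, ω₂=0.213
apply F[7]=-20.000 → step 8: x=0.197, v=0.186, θ₁=-0.367, ω₁=-1.299, θ₂=-0.160, ω₂=0.694
apply F[8]=-20.000 → step 9: x=0.197, v=-0.232, θ₁=-0.389, ω₁=-0.903, θ₂=-0.141, ω₂=1.281
apply F[9]=-20.000 → step 10: x=0.188, v=-0.642, θ₁=-0.404, ω₁=-0.559, θ₂=-0.108, ω₂=1.965
apply F[10]=-20.000 → step 11: x=0.171, v=-1.058, θ₁=-0.411, ω₁=-0.232, θ₂=-0.061, ω₂=2.739
apply F[11]=-20.000 → step 12: x=0.146, v=-1.490, θ₁=-0.413, ω₁=0.116, θ₂=0.002, ω₂=3.588
apply F[12]=-20.000 → step 13: x=0.111, v=-1.949, θ₁=-0.406, ω₁=0.529, θ₂=0.082, ω₂=4.485
apply F[13]=-20.000 → step 14: x=0.068, v=-2.445, θ₁=-0.391, ω₁=1.061, θ₂=0.181, ω₂=5.388
apply F[14]=-20.000 → step 15: x=0.013, v=-2.987, θ₁=-0.363, ω₁=1.769, θ₂=0.298, ω₂=6.235
apply F[15]=-20.000 → step 16: x=-0.052, v=-3.581, θ₁=-0.318, ω₁=2.713, θ₂=0.430, ω₂=6.934
apply F[16]=-20.000 → step 17: x=-0.130, v=-4.233, θ₁=-0.252, ω₁=3.941, θ₂=0.573, ω₂=7.346
apply F[17]=-20.000 → step 18: x=-0.222, v=-4.941, θ₁=-0.159, ω₁=5.481, θ₂=0.720, ω₂=7.245
apply F[18]=-20.000 → step 19: x=-0.328, v=-5.673, θ₁=-0.031, ω₁=7.287, θ₂=0.857, ω₂=6.295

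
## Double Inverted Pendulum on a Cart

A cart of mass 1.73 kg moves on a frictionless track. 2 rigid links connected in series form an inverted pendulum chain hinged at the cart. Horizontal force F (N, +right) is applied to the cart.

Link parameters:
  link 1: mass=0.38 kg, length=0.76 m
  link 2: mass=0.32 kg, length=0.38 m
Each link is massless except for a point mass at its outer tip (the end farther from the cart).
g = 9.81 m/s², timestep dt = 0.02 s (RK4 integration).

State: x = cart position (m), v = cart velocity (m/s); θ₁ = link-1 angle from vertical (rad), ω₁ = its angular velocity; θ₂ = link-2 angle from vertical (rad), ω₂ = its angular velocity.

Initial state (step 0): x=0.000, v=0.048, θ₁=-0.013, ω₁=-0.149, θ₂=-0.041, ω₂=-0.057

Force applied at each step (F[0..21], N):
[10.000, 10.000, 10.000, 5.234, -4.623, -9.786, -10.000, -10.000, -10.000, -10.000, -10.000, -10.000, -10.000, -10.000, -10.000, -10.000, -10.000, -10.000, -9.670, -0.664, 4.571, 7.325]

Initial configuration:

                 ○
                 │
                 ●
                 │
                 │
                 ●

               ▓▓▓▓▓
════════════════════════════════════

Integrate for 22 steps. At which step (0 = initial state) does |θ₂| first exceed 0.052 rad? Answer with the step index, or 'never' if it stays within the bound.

apply F[0]=+10.000 → step 1: x=0.002, v=0.165, θ₁=-0.017, ω₁=-0.301, θ₂=-0.042, ω₂=-0.082
apply F[1]=+10.000 → step 2: x=0.007, v=0.282, θ₁=-0.025, ω₁=-0.456, θ₂=-0.044, ω₂=-0.103
apply F[2]=+10.000 → step 3: x=0.013, v=0.400, θ₁=-0.036, ω₁=-0.615, θ₂=-0.046, ω₂=-0.117
apply F[3]=+5.234 → step 4: x=0.022, v=0.464, θ₁=-0.049, ω₁=-0.709, θ₂=-0.049, ω₂=-0.121
apply F[4]=-4.623 → step 5: x=0.031, v=0.414, θ₁=-0.063, ω₁=-0.660, θ₂=-0.051, ω₂=-0.116
apply F[5]=-9.786 → step 6: x=0.038, v=0.307, θ₁=-0.075, ω₁=-0.540, θ₂=-0.053, ω₂=-0.100
apply F[6]=-10.000 → step 7: x=0.043, v=0.198, θ₁=-0.084, ω₁=-0.423, θ₂=-0.055, ω₂=-0.076
apply F[7]=-10.000 → step 8: x=0.046, v=0.089, θ₁=-0.092, ω₁=-0.311, θ₂=-0.056, ω₂=-0.044
apply F[8]=-10.000 → step 9: x=0.047, v=-0.018, θ₁=-0.097, ω₁=-0.203, θ₂=-0.057, ω₂=-0.007
apply F[9]=-10.000 → step 10: x=0.045, v=-0.126, θ₁=-0.100, ω₁=-0.097, θ₂=-0.057, ω₂=0.035
apply F[10]=-10.000 → step 11: x=0.042, v=-0.233, θ₁=-0.101, ω₁=0.008, θ₂=-0.056, ω₂=0.079
apply F[11]=-10.000 → step 12: x=0.036, v=-0.341, θ₁=-0.099, ω₁=0.112, θ₂=-0.053, ω₂=0.124
apply F[12]=-10.000 → step 13: x=0.028, v=-0.448, θ₁=-0.096, ω₁=0.217, θ₂=-0.051, ω₂=0.170
apply F[13]=-10.000 → step 14: x=0.018, v=-0.556, θ₁=-0.091, ω₁=0.324, θ₂=-0.047, ω₂=0.214
apply F[14]=-10.000 → step 15: x=0.006, v=-0.664, θ₁=-0.083, ω₁=0.434, θ₂=-0.042, ω₂=0.256
apply F[15]=-10.000 → step 16: x=-0.009, v=-0.774, θ₁=-0.073, ω₁=0.549, θ₂=-0.036, ω₂=0.294
apply F[16]=-10.000 → step 17: x=-0.025, v=-0.884, θ₁=-0.061, ω₁=0.669, θ₂=-0.030, ω₂=0.326
apply F[17]=-10.000 → step 18: x=-0.044, v=-0.995, θ₁=-0.047, ω₁=0.795, θ₂=-0.023, ω₂=0.352
apply F[18]=-9.670 → step 19: x=-0.065, v=-1.104, θ₁=-0.029, ω₁=0.925, θ₂=-0.016, ω₂=0.368
apply F[19]=-0.664 → step 20: x=-0.087, v=-1.110, θ₁=-0.011, ω₁=0.926, θ₂=-0.009, ω₂=0.375
apply F[20]=+4.571 → step 21: x=-0.109, v=-1.057, θ₁=0.007, ω₁=0.857, θ₂=-0.001, ω₂=0.372
apply F[21]=+7.325 → step 22: x=-0.129, v=-0.974, θ₁=0.023, ω₁=0.754, θ₂=0.006, ω₂=0.360
|θ₂| = 0.053 > 0.052 first at step 6.

Answer: 6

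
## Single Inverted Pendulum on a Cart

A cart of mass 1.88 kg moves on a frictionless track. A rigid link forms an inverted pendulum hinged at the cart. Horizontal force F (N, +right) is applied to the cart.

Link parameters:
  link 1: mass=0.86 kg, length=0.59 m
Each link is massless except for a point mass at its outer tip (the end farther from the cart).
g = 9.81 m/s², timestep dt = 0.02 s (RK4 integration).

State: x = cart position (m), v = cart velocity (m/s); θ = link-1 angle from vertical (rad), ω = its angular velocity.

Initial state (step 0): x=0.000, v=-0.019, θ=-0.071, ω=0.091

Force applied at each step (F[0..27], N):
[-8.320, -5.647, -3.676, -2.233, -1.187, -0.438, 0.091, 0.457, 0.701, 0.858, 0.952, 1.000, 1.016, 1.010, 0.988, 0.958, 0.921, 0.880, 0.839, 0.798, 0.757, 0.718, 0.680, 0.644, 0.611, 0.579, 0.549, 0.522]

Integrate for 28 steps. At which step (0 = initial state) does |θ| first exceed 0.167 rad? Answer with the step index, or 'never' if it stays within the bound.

Answer: never

Derivation:
apply F[0]=-8.320 → step 1: x=-0.001, v=-0.101, θ=-0.068, ω=0.207
apply F[1]=-5.647 → step 2: x=-0.004, v=-0.155, θ=-0.063, ω=0.276
apply F[2]=-3.676 → step 3: x=-0.007, v=-0.189, θ=-0.057, ω=0.313
apply F[3]=-2.233 → step 4: x=-0.011, v=-0.208, θ=-0.051, ω=0.327
apply F[4]=-1.187 → step 5: x=-0.015, v=-0.216, θ=-0.044, ω=0.326
apply F[5]=-0.438 → step 6: x=-0.020, v=-0.217, θ=-0.038, ω=0.314
apply F[6]=+0.091 → step 7: x=-0.024, v=-0.213, θ=-0.032, ω=0.295
apply F[7]=+0.457 → step 8: x=-0.028, v=-0.206, θ=-0.026, ω=0.273
apply F[8]=+0.701 → step 9: x=-0.032, v=-0.196, θ=-0.021, ω=0.249
apply F[9]=+0.858 → step 10: x=-0.036, v=-0.185, θ=-0.016, ω=0.224
apply F[10]=+0.952 → step 11: x=-0.040, v=-0.174, θ=-0.012, ω=0.200
apply F[11]=+1.000 → step 12: x=-0.043, v=-0.162, θ=-0.008, ω=0.177
apply F[12]=+1.016 → step 13: x=-0.046, v=-0.151, θ=-0.005, ω=0.156
apply F[13]=+1.010 → step 14: x=-0.049, v=-0.140, θ=-0.002, ω=0.136
apply F[14]=+0.988 → step 15: x=-0.052, v=-0.129, θ=0.000, ω=0.118
apply F[15]=+0.958 → step 16: x=-0.054, v=-0.119, θ=0.003, ω=0.101
apply F[16]=+0.921 → step 17: x=-0.057, v=-0.110, θ=0.005, ω=0.086
apply F[17]=+0.880 → step 18: x=-0.059, v=-0.101, θ=0.006, ω=0.073
apply F[18]=+0.839 → step 19: x=-0.061, v=-0.093, θ=0.007, ω=0.061
apply F[19]=+0.798 → step 20: x=-0.062, v=-0.085, θ=0.009, ω=0.051
apply F[20]=+0.757 → step 21: x=-0.064, v=-0.078, θ=0.010, ω=0.042
apply F[21]=+0.718 → step 22: x=-0.065, v=-0.071, θ=0.010, ω=0.033
apply F[22]=+0.680 → step 23: x=-0.067, v=-0.065, θ=0.011, ω=0.026
apply F[23]=+0.644 → step 24: x=-0.068, v=-0.059, θ=0.011, ω=0.020
apply F[24]=+0.611 → step 25: x=-0.069, v=-0.053, θ=0.012, ω=0.015
apply F[25]=+0.579 → step 26: x=-0.070, v=-0.048, θ=0.012, ω=0.010
apply F[26]=+0.549 → step 27: x=-0.071, v=-0.043, θ=0.012, ω=0.006
apply F[27]=+0.522 → step 28: x=-0.072, v=-0.039, θ=0.012, ω=0.002
max |θ| = 0.071 ≤ 0.167 over all 29 states.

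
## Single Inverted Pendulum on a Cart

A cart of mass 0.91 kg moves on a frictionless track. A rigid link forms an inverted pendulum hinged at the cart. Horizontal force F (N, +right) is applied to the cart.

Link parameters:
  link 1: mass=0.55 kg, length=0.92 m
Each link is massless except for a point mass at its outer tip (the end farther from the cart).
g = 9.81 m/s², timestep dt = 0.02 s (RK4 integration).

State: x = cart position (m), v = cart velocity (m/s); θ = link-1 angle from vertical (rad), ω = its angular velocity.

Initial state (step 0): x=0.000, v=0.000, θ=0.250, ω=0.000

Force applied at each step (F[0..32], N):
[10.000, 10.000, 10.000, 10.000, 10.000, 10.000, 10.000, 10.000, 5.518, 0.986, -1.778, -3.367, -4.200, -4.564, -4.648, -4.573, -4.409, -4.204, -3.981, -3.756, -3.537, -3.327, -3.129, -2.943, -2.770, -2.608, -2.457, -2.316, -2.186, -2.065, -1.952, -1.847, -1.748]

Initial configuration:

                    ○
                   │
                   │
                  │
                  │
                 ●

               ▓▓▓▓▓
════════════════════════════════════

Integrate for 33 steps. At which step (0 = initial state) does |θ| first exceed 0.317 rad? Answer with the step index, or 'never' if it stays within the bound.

Answer: never

Derivation:
apply F[0]=+10.000 → step 1: x=0.002, v=0.185, θ=0.249, ω=-0.142
apply F[1]=+10.000 → step 2: x=0.007, v=0.370, θ=0.244, ω=-0.285
apply F[2]=+10.000 → step 3: x=0.017, v=0.556, θ=0.237, ω=-0.431
apply F[3]=+10.000 → step 4: x=0.030, v=0.744, θ=0.227, ω=-0.580
apply F[4]=+10.000 → step 5: x=0.046, v=0.934, θ=0.214, ω=-0.735
apply F[5]=+10.000 → step 6: x=0.067, v=1.127, θ=0.198, ω=-0.896
apply F[6]=+10.000 → step 7: x=0.091, v=1.322, θ=0.178, ω=-1.066
apply F[7]=+10.000 → step 8: x=0.120, v=1.522, θ=0.155, ω=-1.244
apply F[8]=+5.518 → step 9: x=0.151, v=1.628, θ=0.129, ω=-1.328
apply F[9]=+0.986 → step 10: x=0.184, v=1.638, θ=0.103, ω=-1.314
apply F[10]=-1.778 → step 11: x=0.216, v=1.590, θ=0.077, ω=-1.243
apply F[11]=-3.367 → step 12: x=0.247, v=1.510, θ=0.053, ω=-1.142
apply F[12]=-4.200 → step 13: x=0.277, v=1.413, θ=0.032, ω=-1.028
apply F[13]=-4.564 → step 14: x=0.304, v=1.310, θ=0.012, ω=-0.912
apply F[14]=-4.648 → step 15: x=0.329, v=1.208, θ=-0.005, ω=-0.800
apply F[15]=-4.573 → step 16: x=0.352, v=1.109, θ=-0.020, ω=-0.694
apply F[16]=-4.409 → step 17: x=0.373, v=1.015, θ=-0.033, ω=-0.598
apply F[17]=-4.204 → step 18: x=0.393, v=0.927, θ=-0.044, ω=-0.511
apply F[18]=-3.981 → step 19: x=0.411, v=0.845, θ=-0.053, ω=-0.432
apply F[19]=-3.756 → step 20: x=0.427, v=0.770, θ=-0.061, ω=-0.362
apply F[20]=-3.537 → step 21: x=0.441, v=0.699, θ=-0.068, ω=-0.300
apply F[21]=-3.327 → step 22: x=0.455, v=0.635, θ=-0.073, ω=-0.245
apply F[22]=-3.129 → step 23: x=0.467, v=0.575, θ=-0.078, ω=-0.196
apply F[23]=-2.943 → step 24: x=0.478, v=0.520, θ=-0.081, ω=-0.154
apply F[24]=-2.770 → step 25: x=0.488, v=0.469, θ=-0.084, ω=-0.116
apply F[25]=-2.608 → step 26: x=0.497, v=0.422, θ=-0.086, ω=-0.083
apply F[26]=-2.457 → step 27: x=0.505, v=0.378, θ=-0.087, ω=-0.054
apply F[27]=-2.316 → step 28: x=0.512, v=0.338, θ=-0.088, ω=-0.029
apply F[28]=-2.186 → step 29: x=0.518, v=0.300, θ=-0.088, ω=-0.007
apply F[29]=-2.065 → step 30: x=0.524, v=0.266, θ=-0.088, ω=0.012
apply F[30]=-1.952 → step 31: x=0.529, v=0.233, θ=-0.088, ω=0.028
apply F[31]=-1.847 → step 32: x=0.533, v=0.203, θ=-0.087, ω=0.042
apply F[32]=-1.748 → step 33: x=0.537, v=0.175, θ=-0.086, ω=0.054
max |θ| = 0.250 ≤ 0.317 over all 34 states.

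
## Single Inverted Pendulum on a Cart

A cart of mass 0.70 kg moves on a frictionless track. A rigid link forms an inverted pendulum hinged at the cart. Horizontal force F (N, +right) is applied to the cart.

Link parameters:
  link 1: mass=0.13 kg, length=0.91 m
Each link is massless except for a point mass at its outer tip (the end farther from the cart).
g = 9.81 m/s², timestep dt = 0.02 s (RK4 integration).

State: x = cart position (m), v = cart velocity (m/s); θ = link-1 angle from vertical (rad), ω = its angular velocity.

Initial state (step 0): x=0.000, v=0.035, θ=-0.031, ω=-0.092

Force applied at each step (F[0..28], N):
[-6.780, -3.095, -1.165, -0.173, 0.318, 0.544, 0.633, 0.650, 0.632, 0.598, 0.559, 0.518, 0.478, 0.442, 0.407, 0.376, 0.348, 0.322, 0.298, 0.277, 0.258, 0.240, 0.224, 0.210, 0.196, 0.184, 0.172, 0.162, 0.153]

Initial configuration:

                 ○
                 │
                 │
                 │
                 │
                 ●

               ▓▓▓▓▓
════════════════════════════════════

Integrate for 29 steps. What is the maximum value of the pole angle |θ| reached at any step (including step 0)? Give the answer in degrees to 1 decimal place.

Answer: 1.8°

Derivation:
apply F[0]=-6.780 → step 1: x=-0.001, v=-0.158, θ=-0.031, ω=0.113
apply F[1]=-3.095 → step 2: x=-0.005, v=-0.245, θ=-0.028, ω=0.202
apply F[2]=-1.165 → step 3: x=-0.010, v=-0.277, θ=-0.023, ω=0.232
apply F[3]=-0.173 → step 4: x=-0.016, v=-0.281, θ=-0.019, ω=0.232
apply F[4]=+0.318 → step 5: x=-0.022, v=-0.272, θ=-0.014, ω=0.218
apply F[5]=+0.544 → step 6: x=-0.027, v=-0.256, θ=-0.010, ω=0.198
apply F[6]=+0.633 → step 7: x=-0.032, v=-0.237, θ=-0.006, ω=0.176
apply F[7]=+0.650 → step 8: x=-0.036, v=-0.219, θ=-0.003, ω=0.155
apply F[8]=+0.632 → step 9: x=-0.041, v=-0.201, θ=-0.000, ω=0.134
apply F[9]=+0.598 → step 10: x=-0.044, v=-0.184, θ=0.002, ω=0.116
apply F[10]=+0.559 → step 11: x=-0.048, v=-0.168, θ=0.005, ω=0.099
apply F[11]=+0.518 → step 12: x=-0.051, v=-0.153, θ=0.006, ω=0.085
apply F[12]=+0.478 → step 13: x=-0.054, v=-0.140, θ=0.008, ω=0.071
apply F[13]=+0.442 → step 14: x=-0.057, v=-0.127, θ=0.009, ω=0.060
apply F[14]=+0.407 → step 15: x=-0.059, v=-0.116, θ=0.010, ω=0.049
apply F[15]=+0.376 → step 16: x=-0.061, v=-0.106, θ=0.011, ω=0.040
apply F[16]=+0.348 → step 17: x=-0.063, v=-0.096, θ=0.012, ω=0.032
apply F[17]=+0.322 → step 18: x=-0.065, v=-0.087, θ=0.013, ω=0.026
apply F[18]=+0.298 → step 19: x=-0.067, v=-0.079, θ=0.013, ω=0.019
apply F[19]=+0.277 → step 20: x=-0.068, v=-0.072, θ=0.013, ω=0.014
apply F[20]=+0.258 → step 21: x=-0.070, v=-0.065, θ=0.014, ω=0.009
apply F[21]=+0.240 → step 22: x=-0.071, v=-0.059, θ=0.014, ω=0.005
apply F[22]=+0.224 → step 23: x=-0.072, v=-0.053, θ=0.014, ω=0.002
apply F[23]=+0.210 → step 24: x=-0.073, v=-0.047, θ=0.014, ω=-0.001
apply F[24]=+0.196 → step 25: x=-0.074, v=-0.042, θ=0.014, ω=-0.004
apply F[25]=+0.184 → step 26: x=-0.075, v=-0.038, θ=0.014, ω=-0.006
apply F[26]=+0.172 → step 27: x=-0.076, v=-0.033, θ=0.014, ω=-0.008
apply F[27]=+0.162 → step 28: x=-0.076, v=-0.029, θ=0.013, ω=-0.009
apply F[28]=+0.153 → step 29: x=-0.077, v=-0.025, θ=0.013, ω=-0.011
Max |angle| over trajectory = 0.031 rad = 1.8°.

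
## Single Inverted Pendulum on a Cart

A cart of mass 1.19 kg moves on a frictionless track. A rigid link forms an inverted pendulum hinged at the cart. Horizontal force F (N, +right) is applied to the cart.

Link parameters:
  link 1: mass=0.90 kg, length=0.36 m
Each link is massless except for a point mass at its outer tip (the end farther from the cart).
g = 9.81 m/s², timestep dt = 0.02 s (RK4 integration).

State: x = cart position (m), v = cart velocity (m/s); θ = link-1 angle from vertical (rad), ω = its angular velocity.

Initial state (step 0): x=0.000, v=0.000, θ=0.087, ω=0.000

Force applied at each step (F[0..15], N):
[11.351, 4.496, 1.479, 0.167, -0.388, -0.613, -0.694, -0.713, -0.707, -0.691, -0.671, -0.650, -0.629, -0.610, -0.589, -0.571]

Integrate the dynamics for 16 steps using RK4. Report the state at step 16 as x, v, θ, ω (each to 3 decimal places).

Answer: x=0.057, v=0.107, θ=-0.011, ω=-0.074

Derivation:
apply F[0]=+11.351 → step 1: x=0.002, v=0.177, θ=0.083, ω=-0.444
apply F[1]=+4.496 → step 2: x=0.006, v=0.241, θ=0.072, ω=-0.579
apply F[2]=+1.479 → step 3: x=0.011, v=0.256, θ=0.061, ω=-0.584
apply F[3]=+0.167 → step 4: x=0.016, v=0.251, θ=0.050, ω=-0.540
apply F[4]=-0.388 → step 5: x=0.021, v=0.238, θ=0.039, ω=-0.479
apply F[5]=-0.613 → step 6: x=0.025, v=0.223, θ=0.030, ω=-0.418
apply F[6]=-0.694 → step 7: x=0.030, v=0.207, θ=0.023, ω=-0.360
apply F[7]=-0.713 → step 8: x=0.034, v=0.192, θ=0.016, ω=-0.308
apply F[8]=-0.707 → step 9: x=0.037, v=0.178, θ=0.010, ω=-0.263
apply F[9]=-0.691 → step 10: x=0.041, v=0.166, θ=0.005, ω=-0.223
apply F[10]=-0.671 → step 11: x=0.044, v=0.154, θ=0.001, ω=-0.189
apply F[11]=-0.650 → step 12: x=0.047, v=0.143, θ=-0.002, ω=-0.159
apply F[12]=-0.629 → step 13: x=0.050, v=0.133, θ=-0.005, ω=-0.133
apply F[13]=-0.610 → step 14: x=0.052, v=0.124, θ=-0.007, ω=-0.110
apply F[14]=-0.589 → step 15: x=0.055, v=0.115, θ=-0.010, ω=-0.091
apply F[15]=-0.571 → step 16: x=0.057, v=0.107, θ=-0.011, ω=-0.074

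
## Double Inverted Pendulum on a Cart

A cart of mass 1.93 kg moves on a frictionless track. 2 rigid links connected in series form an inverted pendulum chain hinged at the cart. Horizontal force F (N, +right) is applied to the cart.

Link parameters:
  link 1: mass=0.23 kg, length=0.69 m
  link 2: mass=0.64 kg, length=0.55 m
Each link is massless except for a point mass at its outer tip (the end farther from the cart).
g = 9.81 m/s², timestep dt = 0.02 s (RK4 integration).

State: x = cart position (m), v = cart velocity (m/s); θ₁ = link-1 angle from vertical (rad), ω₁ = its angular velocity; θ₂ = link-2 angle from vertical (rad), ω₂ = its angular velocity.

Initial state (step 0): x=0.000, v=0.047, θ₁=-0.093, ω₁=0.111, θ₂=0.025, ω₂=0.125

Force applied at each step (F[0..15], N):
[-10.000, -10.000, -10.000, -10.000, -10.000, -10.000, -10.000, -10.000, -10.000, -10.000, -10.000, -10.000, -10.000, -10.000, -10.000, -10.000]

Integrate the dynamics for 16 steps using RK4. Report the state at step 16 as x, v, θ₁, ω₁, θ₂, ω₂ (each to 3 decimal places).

Answer: x=-0.235, v=-1.537, θ₁=-0.030, ω₁=0.438, θ₂=0.585, ω₂=3.687

Derivation:
apply F[0]=-10.000 → step 1: x=-0.000, v=-0.049, θ₁=-0.091, ω₁=0.130, θ₂=0.029, ω₂=0.284
apply F[1]=-10.000 → step 2: x=-0.002, v=-0.144, θ₁=-0.088, ω₁=0.149, θ₂=0.036, ω₂=0.447
apply F[2]=-10.000 → step 3: x=-0.006, v=-0.240, θ₁=-0.085, ω₁=0.165, θ₂=0.047, ω₂=0.615
apply F[3]=-10.000 → step 4: x=-0.012, v=-0.337, θ₁=-0.081, ω₁=0.179, θ₂=0.061, ω₂=0.793
apply F[4]=-10.000 → step 5: x=-0.019, v=-0.434, θ₁=-0.078, ω₁=0.188, θ₂=0.079, ω₂=0.982
apply F[5]=-10.000 → step 6: x=-0.029, v=-0.532, θ₁=-0.074, ω₁=0.193, θ₂=0.100, ω₂=1.185
apply F[6]=-10.000 → step 7: x=-0.041, v=-0.630, θ₁=-0.070, ω₁=0.192, θ₂=0.126, ω₂=1.403
apply F[7]=-10.000 → step 8: x=-0.054, v=-0.728, θ₁=-0.066, ω₁=0.187, θ₂=0.157, ω₂=1.637
apply F[8]=-10.000 → step 9: x=-0.070, v=-0.827, θ₁=-0.062, ω₁=0.179, θ₂=0.192, ω₂=1.886
apply F[9]=-10.000 → step 10: x=-0.087, v=-0.927, θ₁=-0.059, ω₁=0.171, θ₂=0.232, ω₂=2.147
apply F[10]=-10.000 → step 11: x=-0.107, v=-1.027, θ₁=-0.056, ω₁=0.169, θ₂=0.278, ω₂=2.416
apply F[11]=-10.000 → step 12: x=-0.128, v=-1.128, θ₁=-0.052, ω₁=0.177, θ₂=0.329, ω₂=2.687
apply F[12]=-10.000 → step 13: x=-0.152, v=-1.230, θ₁=-0.048, ω₁=0.202, θ₂=0.385, ω₂=2.955
apply F[13]=-10.000 → step 14: x=-0.178, v=-1.332, θ₁=-0.044, ω₁=0.251, θ₂=0.447, ω₂=3.213
apply F[14]=-10.000 → step 15: x=-0.205, v=-1.434, θ₁=-0.038, ω₁=0.328, θ₂=0.514, ω₂=3.458
apply F[15]=-10.000 → step 16: x=-0.235, v=-1.537, θ₁=-0.030, ω₁=0.438, θ₂=0.585, ω₂=3.687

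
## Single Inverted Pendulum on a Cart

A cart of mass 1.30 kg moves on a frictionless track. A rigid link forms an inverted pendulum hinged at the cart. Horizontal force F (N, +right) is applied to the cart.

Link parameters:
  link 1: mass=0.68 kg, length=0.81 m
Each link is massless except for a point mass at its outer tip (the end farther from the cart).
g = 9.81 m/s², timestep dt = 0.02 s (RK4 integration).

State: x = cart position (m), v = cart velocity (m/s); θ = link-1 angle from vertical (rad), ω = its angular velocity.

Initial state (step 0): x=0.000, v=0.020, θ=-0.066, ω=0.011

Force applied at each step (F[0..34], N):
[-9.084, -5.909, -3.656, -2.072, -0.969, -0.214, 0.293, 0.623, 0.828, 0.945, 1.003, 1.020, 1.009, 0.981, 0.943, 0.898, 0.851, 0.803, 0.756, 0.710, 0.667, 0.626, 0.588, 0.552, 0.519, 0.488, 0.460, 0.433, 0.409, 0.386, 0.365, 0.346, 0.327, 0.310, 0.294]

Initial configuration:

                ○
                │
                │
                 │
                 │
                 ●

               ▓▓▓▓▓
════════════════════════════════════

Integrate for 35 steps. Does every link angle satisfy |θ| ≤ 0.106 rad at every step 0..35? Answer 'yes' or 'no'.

apply F[0]=-9.084 → step 1: x=-0.001, v=-0.113, θ=-0.064, ω=0.159
apply F[1]=-5.909 → step 2: x=-0.004, v=-0.197, θ=-0.060, ω=0.248
apply F[2]=-3.656 → step 3: x=-0.008, v=-0.247, θ=-0.055, ω=0.296
apply F[3]=-2.072 → step 4: x=-0.014, v=-0.274, θ=-0.049, ω=0.316
apply F[4]=-0.969 → step 5: x=-0.019, v=-0.284, θ=-0.042, ω=0.317
apply F[5]=-0.214 → step 6: x=-0.025, v=-0.284, θ=-0.036, ω=0.307
apply F[6]=+0.293 → step 7: x=-0.031, v=-0.276, θ=-0.030, ω=0.289
apply F[7]=+0.623 → step 8: x=-0.036, v=-0.263, θ=-0.025, ω=0.267
apply F[8]=+0.828 → step 9: x=-0.041, v=-0.248, θ=-0.019, ω=0.244
apply F[9]=+0.945 → step 10: x=-0.046, v=-0.232, θ=-0.015, ω=0.219
apply F[10]=+1.003 → step 11: x=-0.050, v=-0.215, θ=-0.011, ω=0.196
apply F[11]=+1.020 → step 12: x=-0.054, v=-0.199, θ=-0.007, ω=0.173
apply F[12]=+1.009 → step 13: x=-0.058, v=-0.183, θ=-0.004, ω=0.152
apply F[13]=+0.981 → step 14: x=-0.062, v=-0.167, θ=-0.001, ω=0.132
apply F[14]=+0.943 → step 15: x=-0.065, v=-0.153, θ=0.002, ω=0.115
apply F[15]=+0.898 → step 16: x=-0.068, v=-0.139, θ=0.004, ω=0.099
apply F[16]=+0.851 → step 17: x=-0.071, v=-0.127, θ=0.005, ω=0.084
apply F[17]=+0.803 → step 18: x=-0.073, v=-0.115, θ=0.007, ω=0.071
apply F[18]=+0.756 → step 19: x=-0.075, v=-0.104, θ=0.008, ω=0.060
apply F[19]=+0.710 → step 20: x=-0.077, v=-0.094, θ=0.009, ω=0.049
apply F[20]=+0.667 → step 21: x=-0.079, v=-0.085, θ=0.010, ω=0.040
apply F[21]=+0.626 → step 22: x=-0.081, v=-0.076, θ=0.011, ω=0.032
apply F[22]=+0.588 → step 23: x=-0.082, v=-0.068, θ=0.012, ω=0.025
apply F[23]=+0.552 → step 24: x=-0.083, v=-0.061, θ=0.012, ω=0.019
apply F[24]=+0.519 → step 25: x=-0.084, v=-0.054, θ=0.012, ω=0.014
apply F[25]=+0.488 → step 26: x=-0.085, v=-0.048, θ=0.013, ω=0.009
apply F[26]=+0.460 → step 27: x=-0.086, v=-0.042, θ=0.013, ω=0.005
apply F[27]=+0.433 → step 28: x=-0.087, v=-0.037, θ=0.013, ω=0.002
apply F[28]=+0.409 → step 29: x=-0.088, v=-0.032, θ=0.013, ω=-0.001
apply F[29]=+0.386 → step 30: x=-0.088, v=-0.028, θ=0.013, ω=-0.004
apply F[30]=+0.365 → step 31: x=-0.089, v=-0.023, θ=0.013, ω=-0.006
apply F[31]=+0.346 → step 32: x=-0.089, v=-0.019, θ=0.013, ω=-0.008
apply F[32]=+0.327 → step 33: x=-0.090, v=-0.015, θ=0.012, ω=-0.010
apply F[33]=+0.310 → step 34: x=-0.090, v=-0.012, θ=0.012, ω=-0.011
apply F[34]=+0.294 → step 35: x=-0.090, v=-0.009, θ=0.012, ω=-0.012
Max |angle| over trajectory = 0.066 rad; bound = 0.106 → within bound.

Answer: yes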